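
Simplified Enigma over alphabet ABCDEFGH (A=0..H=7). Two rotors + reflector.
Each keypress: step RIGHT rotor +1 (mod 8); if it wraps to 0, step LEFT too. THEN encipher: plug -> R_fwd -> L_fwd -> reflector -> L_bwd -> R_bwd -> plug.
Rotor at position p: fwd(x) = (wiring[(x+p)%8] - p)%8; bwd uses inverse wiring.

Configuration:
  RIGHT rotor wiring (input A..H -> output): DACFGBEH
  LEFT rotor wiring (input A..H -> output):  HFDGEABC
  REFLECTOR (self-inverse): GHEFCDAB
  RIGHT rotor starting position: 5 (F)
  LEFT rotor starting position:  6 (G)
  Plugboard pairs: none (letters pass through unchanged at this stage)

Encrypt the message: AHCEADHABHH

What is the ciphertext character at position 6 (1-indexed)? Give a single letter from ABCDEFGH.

Char 1 ('A'): step: R->6, L=6; A->plug->A->R->G->L->G->refl->A->L'->F->R'->C->plug->C
Char 2 ('H'): step: R->7, L=6; H->plug->H->R->F->L->A->refl->G->L'->G->R'->E->plug->E
Char 3 ('C'): step: R->0, L->7 (L advanced); C->plug->C->R->C->L->G->refl->A->L'->B->R'->F->plug->F
Char 4 ('E'): step: R->1, L=7; E->plug->E->R->A->L->D->refl->F->L'->F->R'->D->plug->D
Char 5 ('A'): step: R->2, L=7; A->plug->A->R->A->L->D->refl->F->L'->F->R'->F->plug->F
Char 6 ('D'): step: R->3, L=7; D->plug->D->R->B->L->A->refl->G->L'->C->R'->A->plug->A

A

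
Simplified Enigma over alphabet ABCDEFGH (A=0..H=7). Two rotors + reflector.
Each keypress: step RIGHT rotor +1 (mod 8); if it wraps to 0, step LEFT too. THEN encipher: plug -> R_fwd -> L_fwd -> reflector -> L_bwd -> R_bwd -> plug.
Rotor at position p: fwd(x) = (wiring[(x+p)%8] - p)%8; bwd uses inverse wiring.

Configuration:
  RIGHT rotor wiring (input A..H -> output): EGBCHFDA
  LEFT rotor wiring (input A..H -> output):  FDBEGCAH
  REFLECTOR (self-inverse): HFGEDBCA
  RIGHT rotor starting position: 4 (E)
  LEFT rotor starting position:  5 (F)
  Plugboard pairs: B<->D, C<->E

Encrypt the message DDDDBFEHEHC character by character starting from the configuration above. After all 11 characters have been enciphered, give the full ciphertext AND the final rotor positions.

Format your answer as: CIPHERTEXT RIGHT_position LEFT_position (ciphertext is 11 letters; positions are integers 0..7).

Answer: EFABFGHFCFA 7 6

Derivation:
Char 1 ('D'): step: R->5, L=5; D->plug->B->R->G->L->H->refl->A->L'->D->R'->C->plug->E
Char 2 ('D'): step: R->6, L=5; D->plug->B->R->C->L->C->refl->G->L'->E->R'->F->plug->F
Char 3 ('D'): step: R->7, L=5; D->plug->B->R->F->L->E->refl->D->L'->B->R'->A->plug->A
Char 4 ('D'): step: R->0, L->6 (L advanced); D->plug->B->R->G->L->A->refl->H->L'->C->R'->D->plug->B
Char 5 ('B'): step: R->1, L=6; B->plug->D->R->G->L->A->refl->H->L'->C->R'->F->plug->F
Char 6 ('F'): step: R->2, L=6; F->plug->F->R->G->L->A->refl->H->L'->C->R'->G->plug->G
Char 7 ('E'): step: R->3, L=6; E->plug->C->R->C->L->H->refl->A->L'->G->R'->H->plug->H
Char 8 ('H'): step: R->4, L=6; H->plug->H->R->G->L->A->refl->H->L'->C->R'->F->plug->F
Char 9 ('E'): step: R->5, L=6; E->plug->C->R->D->L->F->refl->B->L'->B->R'->E->plug->C
Char 10 ('H'): step: R->6, L=6; H->plug->H->R->H->L->E->refl->D->L'->E->R'->F->plug->F
Char 11 ('C'): step: R->7, L=6; C->plug->E->R->D->L->F->refl->B->L'->B->R'->A->plug->A
Final: ciphertext=EFABFGHFCFA, RIGHT=7, LEFT=6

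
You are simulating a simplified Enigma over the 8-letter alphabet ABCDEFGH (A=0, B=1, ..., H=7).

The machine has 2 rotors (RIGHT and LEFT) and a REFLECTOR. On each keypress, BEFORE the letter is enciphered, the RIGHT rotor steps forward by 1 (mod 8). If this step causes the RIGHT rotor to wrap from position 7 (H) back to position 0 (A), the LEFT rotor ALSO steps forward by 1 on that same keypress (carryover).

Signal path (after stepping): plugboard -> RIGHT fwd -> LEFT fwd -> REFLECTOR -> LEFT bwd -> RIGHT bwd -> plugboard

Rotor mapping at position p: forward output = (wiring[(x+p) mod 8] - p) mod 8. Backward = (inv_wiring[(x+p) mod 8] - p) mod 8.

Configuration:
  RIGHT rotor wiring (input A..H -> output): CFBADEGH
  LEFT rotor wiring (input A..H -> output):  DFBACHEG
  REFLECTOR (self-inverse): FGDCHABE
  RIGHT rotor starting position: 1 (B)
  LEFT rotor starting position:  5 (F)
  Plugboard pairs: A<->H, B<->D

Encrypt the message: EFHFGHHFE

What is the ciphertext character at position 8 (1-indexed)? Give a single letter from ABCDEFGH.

Char 1 ('E'): step: R->2, L=5; E->plug->E->R->E->L->A->refl->F->L'->H->R'->A->plug->H
Char 2 ('F'): step: R->3, L=5; F->plug->F->R->H->L->F->refl->A->L'->E->R'->E->plug->E
Char 3 ('H'): step: R->4, L=5; H->plug->A->R->H->L->F->refl->A->L'->E->R'->H->plug->A
Char 4 ('F'): step: R->5, L=5; F->plug->F->R->E->L->A->refl->F->L'->H->R'->A->plug->H
Char 5 ('G'): step: R->6, L=5; G->plug->G->R->F->L->E->refl->H->L'->B->R'->B->plug->D
Char 6 ('H'): step: R->7, L=5; H->plug->A->R->A->L->C->refl->D->L'->G->R'->C->plug->C
Char 7 ('H'): step: R->0, L->6 (L advanced); H->plug->A->R->C->L->F->refl->A->L'->B->R'->C->plug->C
Char 8 ('F'): step: R->1, L=6; F->plug->F->R->F->L->C->refl->D->L'->E->R'->A->plug->H

H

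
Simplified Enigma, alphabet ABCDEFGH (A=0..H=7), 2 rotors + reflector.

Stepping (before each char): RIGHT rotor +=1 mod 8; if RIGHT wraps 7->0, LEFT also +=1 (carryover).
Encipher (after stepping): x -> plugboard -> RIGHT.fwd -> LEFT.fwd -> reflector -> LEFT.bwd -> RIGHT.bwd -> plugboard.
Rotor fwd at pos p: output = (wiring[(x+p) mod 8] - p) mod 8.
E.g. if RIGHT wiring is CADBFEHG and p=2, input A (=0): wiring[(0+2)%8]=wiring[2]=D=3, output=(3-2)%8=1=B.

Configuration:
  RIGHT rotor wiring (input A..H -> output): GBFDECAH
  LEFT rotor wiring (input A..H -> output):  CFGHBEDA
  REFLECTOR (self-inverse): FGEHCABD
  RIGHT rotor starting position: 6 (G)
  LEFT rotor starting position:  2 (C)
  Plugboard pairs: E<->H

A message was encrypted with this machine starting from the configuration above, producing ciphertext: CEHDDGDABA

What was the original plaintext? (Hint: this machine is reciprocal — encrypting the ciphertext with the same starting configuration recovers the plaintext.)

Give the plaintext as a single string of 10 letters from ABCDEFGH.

Answer: BCCHCHCBFD

Derivation:
Char 1 ('C'): step: R->7, L=2; C->plug->C->R->C->L->H->refl->D->L'->H->R'->B->plug->B
Char 2 ('E'): step: R->0, L->3 (L advanced); E->plug->H->R->H->L->D->refl->H->L'->F->R'->C->plug->C
Char 3 ('H'): step: R->1, L=3; H->plug->E->R->B->L->G->refl->B->L'->C->R'->C->plug->C
Char 4 ('D'): step: R->2, L=3; D->plug->D->R->A->L->E->refl->C->L'->G->R'->E->plug->H
Char 5 ('D'): step: R->3, L=3; D->plug->D->R->F->L->H->refl->D->L'->H->R'->C->plug->C
Char 6 ('G'): step: R->4, L=3; G->plug->G->R->B->L->G->refl->B->L'->C->R'->E->plug->H
Char 7 ('D'): step: R->5, L=3; D->plug->D->R->B->L->G->refl->B->L'->C->R'->C->plug->C
Char 8 ('A'): step: R->6, L=3; A->plug->A->R->C->L->B->refl->G->L'->B->R'->B->plug->B
Char 9 ('B'): step: R->7, L=3; B->plug->B->R->H->L->D->refl->H->L'->F->R'->F->plug->F
Char 10 ('A'): step: R->0, L->4 (L advanced); A->plug->A->R->G->L->C->refl->E->L'->D->R'->D->plug->D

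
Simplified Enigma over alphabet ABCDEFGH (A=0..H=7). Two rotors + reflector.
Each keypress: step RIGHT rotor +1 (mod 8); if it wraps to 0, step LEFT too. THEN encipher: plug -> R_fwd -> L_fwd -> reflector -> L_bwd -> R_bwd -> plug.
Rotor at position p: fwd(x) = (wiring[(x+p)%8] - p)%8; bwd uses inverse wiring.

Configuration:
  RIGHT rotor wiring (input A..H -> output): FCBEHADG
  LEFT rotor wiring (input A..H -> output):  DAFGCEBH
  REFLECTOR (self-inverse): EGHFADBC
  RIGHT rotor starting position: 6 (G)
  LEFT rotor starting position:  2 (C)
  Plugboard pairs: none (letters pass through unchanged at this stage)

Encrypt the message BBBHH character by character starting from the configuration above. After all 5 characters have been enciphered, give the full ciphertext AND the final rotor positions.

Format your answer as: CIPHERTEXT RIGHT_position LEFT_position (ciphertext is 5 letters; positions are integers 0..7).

Answer: AGDDD 3 3

Derivation:
Char 1 ('B'): step: R->7, L=2; B->plug->B->R->G->L->B->refl->G->L'->H->R'->A->plug->A
Char 2 ('B'): step: R->0, L->3 (L advanced); B->plug->B->R->C->L->B->refl->G->L'->D->R'->G->plug->G
Char 3 ('B'): step: R->1, L=3; B->plug->B->R->A->L->D->refl->F->L'->G->R'->D->plug->D
Char 4 ('H'): step: R->2, L=3; H->plug->H->R->A->L->D->refl->F->L'->G->R'->D->plug->D
Char 5 ('H'): step: R->3, L=3; H->plug->H->R->G->L->F->refl->D->L'->A->R'->D->plug->D
Final: ciphertext=AGDDD, RIGHT=3, LEFT=3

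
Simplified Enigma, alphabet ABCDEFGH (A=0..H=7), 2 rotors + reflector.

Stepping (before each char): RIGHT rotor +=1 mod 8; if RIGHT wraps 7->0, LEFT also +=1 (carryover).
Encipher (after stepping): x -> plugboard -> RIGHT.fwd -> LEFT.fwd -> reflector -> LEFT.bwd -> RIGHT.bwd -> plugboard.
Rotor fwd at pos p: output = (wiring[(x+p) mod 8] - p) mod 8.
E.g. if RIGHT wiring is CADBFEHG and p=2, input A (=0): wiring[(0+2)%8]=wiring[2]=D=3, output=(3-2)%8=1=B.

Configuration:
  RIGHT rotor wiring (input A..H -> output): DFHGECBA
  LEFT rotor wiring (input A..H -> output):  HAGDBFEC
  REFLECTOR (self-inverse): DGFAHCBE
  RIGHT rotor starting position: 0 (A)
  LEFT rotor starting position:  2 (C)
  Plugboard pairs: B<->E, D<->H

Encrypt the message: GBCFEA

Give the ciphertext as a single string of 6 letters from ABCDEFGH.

Char 1 ('G'): step: R->1, L=2; G->plug->G->R->H->L->G->refl->B->L'->B->R'->E->plug->B
Char 2 ('B'): step: R->2, L=2; B->plug->E->R->H->L->G->refl->B->L'->B->R'->G->plug->G
Char 3 ('C'): step: R->3, L=2; C->plug->C->R->H->L->G->refl->B->L'->B->R'->B->plug->E
Char 4 ('F'): step: R->4, L=2; F->plug->F->R->B->L->B->refl->G->L'->H->R'->E->plug->B
Char 5 ('E'): step: R->5, L=2; E->plug->B->R->E->L->C->refl->F->L'->G->R'->D->plug->H
Char 6 ('A'): step: R->6, L=2; A->plug->A->R->D->L->D->refl->A->L'->F->R'->C->plug->C

Answer: BGEBHC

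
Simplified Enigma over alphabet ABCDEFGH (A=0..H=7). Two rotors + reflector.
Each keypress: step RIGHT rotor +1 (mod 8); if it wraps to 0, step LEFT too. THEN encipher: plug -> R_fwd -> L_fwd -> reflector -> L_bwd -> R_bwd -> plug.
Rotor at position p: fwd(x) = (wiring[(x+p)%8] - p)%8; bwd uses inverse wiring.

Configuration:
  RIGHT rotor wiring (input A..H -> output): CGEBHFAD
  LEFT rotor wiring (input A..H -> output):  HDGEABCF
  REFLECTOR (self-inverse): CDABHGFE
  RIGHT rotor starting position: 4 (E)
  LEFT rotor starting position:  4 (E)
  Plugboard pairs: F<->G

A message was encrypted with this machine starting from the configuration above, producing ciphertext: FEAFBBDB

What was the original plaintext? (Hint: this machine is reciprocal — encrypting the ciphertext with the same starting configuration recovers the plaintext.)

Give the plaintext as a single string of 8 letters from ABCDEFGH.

Char 1 ('F'): step: R->5, L=4; F->plug->G->R->E->L->D->refl->B->L'->D->R'->B->plug->B
Char 2 ('E'): step: R->6, L=4; E->plug->E->R->G->L->C->refl->A->L'->H->R'->H->plug->H
Char 3 ('A'): step: R->7, L=4; A->plug->A->R->E->L->D->refl->B->L'->D->R'->B->plug->B
Char 4 ('F'): step: R->0, L->5 (L advanced); F->plug->G->R->A->L->E->refl->H->L'->G->R'->B->plug->B
Char 5 ('B'): step: R->1, L=5; B->plug->B->R->D->L->C->refl->A->L'->C->R'->G->plug->F
Char 6 ('B'): step: R->2, L=5; B->plug->B->R->H->L->D->refl->B->L'->F->R'->C->plug->C
Char 7 ('D'): step: R->3, L=5; D->plug->D->R->F->L->B->refl->D->L'->H->R'->F->plug->G
Char 8 ('B'): step: R->4, L=5; B->plug->B->R->B->L->F->refl->G->L'->E->R'->C->plug->C

Answer: BHBBFCGC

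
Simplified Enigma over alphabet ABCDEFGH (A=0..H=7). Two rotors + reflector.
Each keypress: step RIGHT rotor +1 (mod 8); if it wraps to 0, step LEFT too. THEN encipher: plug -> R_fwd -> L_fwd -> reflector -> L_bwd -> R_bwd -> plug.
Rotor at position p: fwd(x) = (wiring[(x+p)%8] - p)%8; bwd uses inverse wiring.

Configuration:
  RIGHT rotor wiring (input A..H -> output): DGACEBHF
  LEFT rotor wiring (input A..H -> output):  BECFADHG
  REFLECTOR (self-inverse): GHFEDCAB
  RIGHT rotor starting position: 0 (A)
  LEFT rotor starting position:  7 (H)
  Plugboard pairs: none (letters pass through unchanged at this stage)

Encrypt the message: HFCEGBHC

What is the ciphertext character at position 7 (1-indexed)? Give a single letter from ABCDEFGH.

Char 1 ('H'): step: R->1, L=7; H->plug->H->R->C->L->F->refl->C->L'->B->R'->C->plug->C
Char 2 ('F'): step: R->2, L=7; F->plug->F->R->D->L->D->refl->E->L'->G->R'->A->plug->A
Char 3 ('C'): step: R->3, L=7; C->plug->C->R->G->L->E->refl->D->L'->D->R'->G->plug->G
Char 4 ('E'): step: R->4, L=7; E->plug->E->R->H->L->A->refl->G->L'->E->R'->G->plug->G
Char 5 ('G'): step: R->5, L=7; G->plug->G->R->F->L->B->refl->H->L'->A->R'->C->plug->C
Char 6 ('B'): step: R->6, L=7; B->plug->B->R->H->L->A->refl->G->L'->E->R'->F->plug->F
Char 7 ('H'): step: R->7, L=7; H->plug->H->R->A->L->H->refl->B->L'->F->R'->F->plug->F

F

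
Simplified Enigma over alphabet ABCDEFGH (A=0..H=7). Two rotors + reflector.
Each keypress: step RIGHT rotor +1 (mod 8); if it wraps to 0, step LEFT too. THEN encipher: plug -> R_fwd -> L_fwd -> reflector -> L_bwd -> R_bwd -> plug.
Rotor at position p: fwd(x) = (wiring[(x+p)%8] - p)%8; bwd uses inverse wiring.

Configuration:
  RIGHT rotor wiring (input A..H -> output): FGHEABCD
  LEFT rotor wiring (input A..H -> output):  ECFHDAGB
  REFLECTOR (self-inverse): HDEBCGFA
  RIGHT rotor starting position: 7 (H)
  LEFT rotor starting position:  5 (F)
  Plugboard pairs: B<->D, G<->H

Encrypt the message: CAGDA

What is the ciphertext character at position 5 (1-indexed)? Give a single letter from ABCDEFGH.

Char 1 ('C'): step: R->0, L->6 (L advanced); C->plug->C->R->H->L->C->refl->E->L'->D->R'->H->plug->G
Char 2 ('A'): step: R->1, L=6; A->plug->A->R->F->L->B->refl->D->L'->B->R'->F->plug->F
Char 3 ('G'): step: R->2, L=6; G->plug->H->R->E->L->H->refl->A->L'->A->R'->E->plug->E
Char 4 ('D'): step: R->3, L=6; D->plug->B->R->F->L->B->refl->D->L'->B->R'->A->plug->A
Char 5 ('A'): step: R->4, L=6; A->plug->A->R->E->L->H->refl->A->L'->A->R'->H->plug->G

G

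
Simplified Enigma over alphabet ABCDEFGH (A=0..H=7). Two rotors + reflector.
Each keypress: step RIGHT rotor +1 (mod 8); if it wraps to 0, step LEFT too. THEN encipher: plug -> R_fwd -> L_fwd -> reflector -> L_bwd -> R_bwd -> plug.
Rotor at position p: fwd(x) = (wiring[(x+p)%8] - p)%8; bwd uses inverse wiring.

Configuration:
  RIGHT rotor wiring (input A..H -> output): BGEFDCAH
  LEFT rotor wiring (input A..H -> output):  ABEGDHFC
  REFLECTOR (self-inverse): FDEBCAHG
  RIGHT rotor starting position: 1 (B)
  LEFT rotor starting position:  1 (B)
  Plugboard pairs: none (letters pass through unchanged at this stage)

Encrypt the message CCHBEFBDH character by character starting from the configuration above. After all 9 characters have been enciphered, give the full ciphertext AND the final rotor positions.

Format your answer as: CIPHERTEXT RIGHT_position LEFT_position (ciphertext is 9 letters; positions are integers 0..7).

Answer: EEBABCHCA 2 2

Derivation:
Char 1 ('C'): step: R->2, L=1; C->plug->C->R->B->L->D->refl->B->L'->G->R'->E->plug->E
Char 2 ('C'): step: R->3, L=1; C->plug->C->R->H->L->H->refl->G->L'->E->R'->E->plug->E
Char 3 ('H'): step: R->4, L=1; H->plug->H->R->B->L->D->refl->B->L'->G->R'->B->plug->B
Char 4 ('B'): step: R->5, L=1; B->plug->B->R->D->L->C->refl->E->L'->F->R'->A->plug->A
Char 5 ('E'): step: R->6, L=1; E->plug->E->R->G->L->B->refl->D->L'->B->R'->B->plug->B
Char 6 ('F'): step: R->7, L=1; F->plug->F->R->E->L->G->refl->H->L'->H->R'->C->plug->C
Char 7 ('B'): step: R->0, L->2 (L advanced); B->plug->B->R->G->L->G->refl->H->L'->H->R'->H->plug->H
Char 8 ('D'): step: R->1, L=2; D->plug->D->R->C->L->B->refl->D->L'->E->R'->C->plug->C
Char 9 ('H'): step: R->2, L=2; H->plug->H->R->E->L->D->refl->B->L'->C->R'->A->plug->A
Final: ciphertext=EEBABCHCA, RIGHT=2, LEFT=2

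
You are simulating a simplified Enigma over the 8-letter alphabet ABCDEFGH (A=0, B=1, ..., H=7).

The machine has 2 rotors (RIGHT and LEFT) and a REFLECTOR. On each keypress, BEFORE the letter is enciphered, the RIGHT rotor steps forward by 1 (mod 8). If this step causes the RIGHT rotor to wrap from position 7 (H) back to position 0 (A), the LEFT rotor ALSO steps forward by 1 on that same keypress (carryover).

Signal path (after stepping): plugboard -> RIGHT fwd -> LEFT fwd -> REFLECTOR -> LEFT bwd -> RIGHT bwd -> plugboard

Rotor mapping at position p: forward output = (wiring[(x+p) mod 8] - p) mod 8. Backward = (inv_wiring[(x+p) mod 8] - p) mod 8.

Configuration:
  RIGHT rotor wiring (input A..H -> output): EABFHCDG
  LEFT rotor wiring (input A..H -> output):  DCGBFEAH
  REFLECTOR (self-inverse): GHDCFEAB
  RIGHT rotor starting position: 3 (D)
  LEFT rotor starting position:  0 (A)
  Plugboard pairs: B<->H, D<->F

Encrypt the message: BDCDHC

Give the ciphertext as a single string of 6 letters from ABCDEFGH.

Char 1 ('B'): step: R->4, L=0; B->plug->H->R->B->L->C->refl->D->L'->A->R'->E->plug->E
Char 2 ('D'): step: R->5, L=0; D->plug->F->R->E->L->F->refl->E->L'->F->R'->A->plug->A
Char 3 ('C'): step: R->6, L=0; C->plug->C->R->G->L->A->refl->G->L'->C->R'->D->plug->F
Char 4 ('D'): step: R->7, L=0; D->plug->F->R->A->L->D->refl->C->L'->B->R'->C->plug->C
Char 5 ('H'): step: R->0, L->1 (L advanced); H->plug->B->R->A->L->B->refl->H->L'->F->R'->D->plug->F
Char 6 ('C'): step: R->1, L=1; C->plug->C->R->E->L->D->refl->C->L'->H->R'->A->plug->A

Answer: EAFCFA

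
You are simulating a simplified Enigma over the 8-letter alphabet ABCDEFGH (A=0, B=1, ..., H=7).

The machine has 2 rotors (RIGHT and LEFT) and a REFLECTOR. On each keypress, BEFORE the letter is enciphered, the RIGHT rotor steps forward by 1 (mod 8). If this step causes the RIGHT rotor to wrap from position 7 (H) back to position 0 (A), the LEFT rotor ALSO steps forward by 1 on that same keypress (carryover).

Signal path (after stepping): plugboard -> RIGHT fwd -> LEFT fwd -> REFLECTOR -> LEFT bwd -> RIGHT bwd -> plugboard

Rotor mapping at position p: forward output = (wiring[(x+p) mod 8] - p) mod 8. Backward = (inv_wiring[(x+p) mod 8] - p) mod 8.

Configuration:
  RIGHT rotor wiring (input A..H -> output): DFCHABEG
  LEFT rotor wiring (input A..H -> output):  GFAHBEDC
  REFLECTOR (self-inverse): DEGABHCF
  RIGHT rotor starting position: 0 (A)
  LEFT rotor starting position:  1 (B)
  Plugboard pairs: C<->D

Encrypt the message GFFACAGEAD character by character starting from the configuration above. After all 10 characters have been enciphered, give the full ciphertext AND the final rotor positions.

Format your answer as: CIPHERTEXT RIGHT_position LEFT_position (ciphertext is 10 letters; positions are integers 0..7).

Answer: HHDHEBHADF 2 2

Derivation:
Char 1 ('G'): step: R->1, L=1; G->plug->G->R->F->L->C->refl->G->L'->C->R'->H->plug->H
Char 2 ('F'): step: R->2, L=1; F->plug->F->R->E->L->D->refl->A->L'->D->R'->H->plug->H
Char 3 ('F'): step: R->3, L=1; F->plug->F->R->A->L->E->refl->B->L'->G->R'->C->plug->D
Char 4 ('A'): step: R->4, L=1; A->plug->A->R->E->L->D->refl->A->L'->D->R'->H->plug->H
Char 5 ('C'): step: R->5, L=1; C->plug->D->R->G->L->B->refl->E->L'->A->R'->E->plug->E
Char 6 ('A'): step: R->6, L=1; A->plug->A->R->G->L->B->refl->E->L'->A->R'->B->plug->B
Char 7 ('G'): step: R->7, L=1; G->plug->G->R->C->L->G->refl->C->L'->F->R'->H->plug->H
Char 8 ('E'): step: R->0, L->2 (L advanced); E->plug->E->R->A->L->G->refl->C->L'->D->R'->A->plug->A
Char 9 ('A'): step: R->1, L=2; A->plug->A->R->E->L->B->refl->E->L'->G->R'->C->plug->D
Char 10 ('D'): step: R->2, L=2; D->plug->C->R->G->L->E->refl->B->L'->E->R'->F->plug->F
Final: ciphertext=HHDHEBHADF, RIGHT=2, LEFT=2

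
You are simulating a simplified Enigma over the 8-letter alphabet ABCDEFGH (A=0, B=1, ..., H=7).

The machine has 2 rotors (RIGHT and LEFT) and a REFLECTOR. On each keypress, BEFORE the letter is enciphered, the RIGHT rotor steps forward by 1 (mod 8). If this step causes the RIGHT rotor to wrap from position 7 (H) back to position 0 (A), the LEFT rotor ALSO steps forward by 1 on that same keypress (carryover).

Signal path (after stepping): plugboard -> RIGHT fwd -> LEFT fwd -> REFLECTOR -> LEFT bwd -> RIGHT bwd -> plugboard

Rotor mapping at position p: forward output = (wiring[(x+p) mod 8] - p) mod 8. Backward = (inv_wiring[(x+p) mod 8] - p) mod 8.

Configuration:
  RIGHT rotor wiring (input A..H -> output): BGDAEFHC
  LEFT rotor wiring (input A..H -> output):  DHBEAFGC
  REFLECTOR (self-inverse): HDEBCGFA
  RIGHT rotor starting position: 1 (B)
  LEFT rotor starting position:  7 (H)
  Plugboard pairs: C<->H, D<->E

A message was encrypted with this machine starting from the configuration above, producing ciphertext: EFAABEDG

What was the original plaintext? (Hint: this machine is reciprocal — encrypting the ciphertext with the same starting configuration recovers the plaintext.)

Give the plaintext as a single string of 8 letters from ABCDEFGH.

Char 1 ('E'): step: R->2, L=7; E->plug->D->R->D->L->C->refl->E->L'->B->R'->A->plug->A
Char 2 ('F'): step: R->3, L=7; F->plug->F->R->G->L->G->refl->F->L'->E->R'->D->plug->E
Char 3 ('A'): step: R->4, L=7; A->plug->A->R->A->L->D->refl->B->L'->F->R'->E->plug->D
Char 4 ('A'): step: R->5, L=7; A->plug->A->R->A->L->D->refl->B->L'->F->R'->C->plug->H
Char 5 ('B'): step: R->6, L=7; B->plug->B->R->E->L->F->refl->G->L'->G->R'->G->plug->G
Char 6 ('E'): step: R->7, L=7; E->plug->D->R->E->L->F->refl->G->L'->G->R'->G->plug->G
Char 7 ('D'): step: R->0, L->0 (L advanced); D->plug->E->R->E->L->A->refl->H->L'->B->R'->A->plug->A
Char 8 ('G'): step: R->1, L=0; G->plug->G->R->B->L->H->refl->A->L'->E->R'->E->plug->D

Answer: AEDHGGAD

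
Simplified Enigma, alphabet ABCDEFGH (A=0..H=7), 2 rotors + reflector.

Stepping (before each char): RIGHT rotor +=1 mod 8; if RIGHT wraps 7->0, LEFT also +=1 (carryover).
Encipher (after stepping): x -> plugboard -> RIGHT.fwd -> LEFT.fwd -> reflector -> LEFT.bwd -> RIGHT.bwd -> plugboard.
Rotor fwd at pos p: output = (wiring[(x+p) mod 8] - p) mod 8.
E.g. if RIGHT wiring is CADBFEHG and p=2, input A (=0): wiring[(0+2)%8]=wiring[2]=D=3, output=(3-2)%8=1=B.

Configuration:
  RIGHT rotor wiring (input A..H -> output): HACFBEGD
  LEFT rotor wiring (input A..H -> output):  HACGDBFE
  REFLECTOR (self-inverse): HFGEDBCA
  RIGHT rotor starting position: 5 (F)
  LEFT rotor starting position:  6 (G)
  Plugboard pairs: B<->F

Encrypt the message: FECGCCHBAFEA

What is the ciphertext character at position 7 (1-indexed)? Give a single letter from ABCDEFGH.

Char 1 ('F'): step: R->6, L=6; F->plug->B->R->F->L->A->refl->H->L'->A->R'->A->plug->A
Char 2 ('E'): step: R->7, L=6; E->plug->E->R->G->L->F->refl->B->L'->C->R'->F->plug->B
Char 3 ('C'): step: R->0, L->7 (L advanced); C->plug->C->R->C->L->B->refl->F->L'->A->R'->B->plug->F
Char 4 ('G'): step: R->1, L=7; G->plug->G->R->C->L->B->refl->F->L'->A->R'->D->plug->D
Char 5 ('C'): step: R->2, L=7; C->plug->C->R->H->L->G->refl->C->L'->G->R'->H->plug->H
Char 6 ('C'): step: R->3, L=7; C->plug->C->R->B->L->A->refl->H->L'->E->R'->F->plug->B
Char 7 ('H'): step: R->4, L=7; H->plug->H->R->B->L->A->refl->H->L'->E->R'->F->plug->B

B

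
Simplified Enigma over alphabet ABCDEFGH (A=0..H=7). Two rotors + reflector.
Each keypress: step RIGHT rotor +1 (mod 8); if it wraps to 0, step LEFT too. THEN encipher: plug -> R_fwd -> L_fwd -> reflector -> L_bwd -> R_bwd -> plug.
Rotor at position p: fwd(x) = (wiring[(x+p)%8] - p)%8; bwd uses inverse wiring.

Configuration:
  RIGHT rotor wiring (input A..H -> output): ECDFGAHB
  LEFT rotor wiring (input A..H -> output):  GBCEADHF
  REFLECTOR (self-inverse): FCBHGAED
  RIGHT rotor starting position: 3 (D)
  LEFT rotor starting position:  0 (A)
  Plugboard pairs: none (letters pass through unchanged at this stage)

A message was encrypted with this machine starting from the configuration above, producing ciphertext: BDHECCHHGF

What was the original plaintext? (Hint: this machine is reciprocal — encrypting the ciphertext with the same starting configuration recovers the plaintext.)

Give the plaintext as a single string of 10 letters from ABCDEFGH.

Answer: GCABBAFGEE

Derivation:
Char 1 ('B'): step: R->4, L=0; B->plug->B->R->E->L->A->refl->F->L'->H->R'->G->plug->G
Char 2 ('D'): step: R->5, L=0; D->plug->D->R->H->L->F->refl->A->L'->E->R'->C->plug->C
Char 3 ('H'): step: R->6, L=0; H->plug->H->R->C->L->C->refl->B->L'->B->R'->A->plug->A
Char 4 ('E'): step: R->7, L=0; E->plug->E->R->G->L->H->refl->D->L'->F->R'->B->plug->B
Char 5 ('C'): step: R->0, L->1 (L advanced); C->plug->C->R->D->L->H->refl->D->L'->C->R'->B->plug->B
Char 6 ('C'): step: R->1, L=1; C->plug->C->R->E->L->C->refl->B->L'->B->R'->A->plug->A
Char 7 ('H'): step: R->2, L=1; H->plug->H->R->A->L->A->refl->F->L'->H->R'->F->plug->F
Char 8 ('H'): step: R->3, L=1; H->plug->H->R->A->L->A->refl->F->L'->H->R'->G->plug->G
Char 9 ('G'): step: R->4, L=1; G->plug->G->R->H->L->F->refl->A->L'->A->R'->E->plug->E
Char 10 ('F'): step: R->5, L=1; F->plug->F->R->G->L->E->refl->G->L'->F->R'->E->plug->E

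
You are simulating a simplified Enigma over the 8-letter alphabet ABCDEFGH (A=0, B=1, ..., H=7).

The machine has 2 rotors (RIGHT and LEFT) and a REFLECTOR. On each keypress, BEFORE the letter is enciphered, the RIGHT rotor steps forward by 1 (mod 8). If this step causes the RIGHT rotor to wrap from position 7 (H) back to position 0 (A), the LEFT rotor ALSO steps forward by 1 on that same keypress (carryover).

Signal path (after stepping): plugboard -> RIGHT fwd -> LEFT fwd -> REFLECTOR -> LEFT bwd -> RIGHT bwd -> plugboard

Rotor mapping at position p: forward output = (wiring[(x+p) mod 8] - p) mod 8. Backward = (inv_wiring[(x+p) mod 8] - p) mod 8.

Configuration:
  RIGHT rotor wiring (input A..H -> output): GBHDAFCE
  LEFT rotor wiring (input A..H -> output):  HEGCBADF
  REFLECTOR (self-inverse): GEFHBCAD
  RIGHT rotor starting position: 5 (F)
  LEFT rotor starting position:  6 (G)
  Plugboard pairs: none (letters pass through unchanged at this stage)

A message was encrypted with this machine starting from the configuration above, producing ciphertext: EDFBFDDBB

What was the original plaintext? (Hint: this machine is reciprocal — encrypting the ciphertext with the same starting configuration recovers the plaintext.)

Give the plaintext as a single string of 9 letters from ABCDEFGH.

Char 1 ('E'): step: R->6, L=6; E->plug->E->R->B->L->H->refl->D->L'->G->R'->B->plug->B
Char 2 ('D'): step: R->7, L=6; D->plug->D->R->A->L->F->refl->C->L'->H->R'->B->plug->B
Char 3 ('F'): step: R->0, L->7 (L advanced); F->plug->F->R->F->L->C->refl->F->L'->C->R'->G->plug->G
Char 4 ('B'): step: R->1, L=7; B->plug->B->R->G->L->B->refl->E->L'->H->R'->D->plug->D
Char 5 ('F'): step: R->2, L=7; F->plug->F->R->C->L->F->refl->C->L'->F->R'->A->plug->A
Char 6 ('D'): step: R->3, L=7; D->plug->D->R->H->L->E->refl->B->L'->G->R'->G->plug->G
Char 7 ('D'): step: R->4, L=7; D->plug->D->R->A->L->G->refl->A->L'->B->R'->B->plug->B
Char 8 ('B'): step: R->5, L=7; B->plug->B->R->F->L->C->refl->F->L'->C->R'->F->plug->F
Char 9 ('B'): step: R->6, L=7; B->plug->B->R->G->L->B->refl->E->L'->H->R'->H->plug->H

Answer: BBGDAGBFH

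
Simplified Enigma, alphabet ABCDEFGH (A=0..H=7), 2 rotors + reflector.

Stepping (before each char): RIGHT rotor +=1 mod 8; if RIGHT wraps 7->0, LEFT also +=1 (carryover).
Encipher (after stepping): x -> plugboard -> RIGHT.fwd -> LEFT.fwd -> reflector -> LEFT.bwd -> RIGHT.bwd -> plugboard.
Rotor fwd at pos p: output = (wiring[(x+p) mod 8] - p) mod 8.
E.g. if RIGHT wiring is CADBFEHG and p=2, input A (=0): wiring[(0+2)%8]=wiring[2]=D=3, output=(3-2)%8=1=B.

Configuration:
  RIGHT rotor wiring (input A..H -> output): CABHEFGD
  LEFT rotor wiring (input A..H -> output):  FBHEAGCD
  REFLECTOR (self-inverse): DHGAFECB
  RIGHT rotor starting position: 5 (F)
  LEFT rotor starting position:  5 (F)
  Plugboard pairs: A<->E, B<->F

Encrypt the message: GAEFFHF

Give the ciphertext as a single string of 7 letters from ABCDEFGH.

Answer: EGAHHGE

Derivation:
Char 1 ('G'): step: R->6, L=5; G->plug->G->R->G->L->H->refl->B->L'->A->R'->A->plug->E
Char 2 ('A'): step: R->7, L=5; A->plug->E->R->A->L->B->refl->H->L'->G->R'->G->plug->G
Char 3 ('E'): step: R->0, L->6 (L advanced); E->plug->A->R->C->L->H->refl->B->L'->E->R'->E->plug->A
Char 4 ('F'): step: R->1, L=6; F->plug->B->R->A->L->E->refl->F->L'->B->R'->H->plug->H
Char 5 ('F'): step: R->2, L=6; F->plug->B->R->F->L->G->refl->C->L'->G->R'->H->plug->H
Char 6 ('H'): step: R->3, L=6; H->plug->H->R->G->L->C->refl->G->L'->F->R'->G->plug->G
Char 7 ('F'): step: R->4, L=6; F->plug->B->R->B->L->F->refl->E->L'->A->R'->A->plug->E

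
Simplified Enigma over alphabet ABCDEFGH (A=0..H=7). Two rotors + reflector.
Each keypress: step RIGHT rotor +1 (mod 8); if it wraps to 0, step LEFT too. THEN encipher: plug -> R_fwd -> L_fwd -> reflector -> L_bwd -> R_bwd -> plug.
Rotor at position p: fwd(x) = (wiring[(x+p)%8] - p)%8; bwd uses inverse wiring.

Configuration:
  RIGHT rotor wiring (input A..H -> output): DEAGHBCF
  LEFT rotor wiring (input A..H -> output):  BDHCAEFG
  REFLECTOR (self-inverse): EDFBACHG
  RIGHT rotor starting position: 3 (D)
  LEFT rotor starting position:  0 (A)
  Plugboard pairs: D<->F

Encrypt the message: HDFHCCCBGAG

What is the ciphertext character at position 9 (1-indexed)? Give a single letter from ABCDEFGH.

Char 1 ('H'): step: R->4, L=0; H->plug->H->R->C->L->H->refl->G->L'->H->R'->E->plug->E
Char 2 ('D'): step: R->5, L=0; D->plug->F->R->D->L->C->refl->F->L'->G->R'->D->plug->F
Char 3 ('F'): step: R->6, L=0; F->plug->D->R->G->L->F->refl->C->L'->D->R'->H->plug->H
Char 4 ('H'): step: R->7, L=0; H->plug->H->R->D->L->C->refl->F->L'->G->R'->A->plug->A
Char 5 ('C'): step: R->0, L->1 (L advanced); C->plug->C->R->A->L->C->refl->F->L'->G->R'->D->plug->F
Char 6 ('C'): step: R->1, L=1; C->plug->C->R->F->L->E->refl->A->L'->H->R'->B->plug->B
Char 7 ('C'): step: R->2, L=1; C->plug->C->R->F->L->E->refl->A->L'->H->R'->D->plug->F
Char 8 ('B'): step: R->3, L=1; B->plug->B->R->E->L->D->refl->B->L'->C->R'->E->plug->E
Char 9 ('G'): step: R->4, L=1; G->plug->G->R->E->L->D->refl->B->L'->C->R'->H->plug->H

H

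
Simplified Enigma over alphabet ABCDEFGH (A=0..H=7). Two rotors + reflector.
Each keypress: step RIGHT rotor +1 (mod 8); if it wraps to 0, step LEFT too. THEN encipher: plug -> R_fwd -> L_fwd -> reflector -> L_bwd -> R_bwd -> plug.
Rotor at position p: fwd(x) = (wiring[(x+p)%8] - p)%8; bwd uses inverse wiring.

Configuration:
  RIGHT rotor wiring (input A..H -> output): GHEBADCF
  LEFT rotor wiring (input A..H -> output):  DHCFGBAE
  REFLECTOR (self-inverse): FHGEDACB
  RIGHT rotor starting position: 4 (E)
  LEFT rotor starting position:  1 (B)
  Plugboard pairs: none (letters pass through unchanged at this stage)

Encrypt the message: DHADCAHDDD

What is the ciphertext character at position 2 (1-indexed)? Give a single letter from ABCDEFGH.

Char 1 ('D'): step: R->5, L=1; D->plug->D->R->B->L->B->refl->H->L'->F->R'->B->plug->B
Char 2 ('H'): step: R->6, L=1; H->plug->H->R->F->L->H->refl->B->L'->B->R'->D->plug->D

D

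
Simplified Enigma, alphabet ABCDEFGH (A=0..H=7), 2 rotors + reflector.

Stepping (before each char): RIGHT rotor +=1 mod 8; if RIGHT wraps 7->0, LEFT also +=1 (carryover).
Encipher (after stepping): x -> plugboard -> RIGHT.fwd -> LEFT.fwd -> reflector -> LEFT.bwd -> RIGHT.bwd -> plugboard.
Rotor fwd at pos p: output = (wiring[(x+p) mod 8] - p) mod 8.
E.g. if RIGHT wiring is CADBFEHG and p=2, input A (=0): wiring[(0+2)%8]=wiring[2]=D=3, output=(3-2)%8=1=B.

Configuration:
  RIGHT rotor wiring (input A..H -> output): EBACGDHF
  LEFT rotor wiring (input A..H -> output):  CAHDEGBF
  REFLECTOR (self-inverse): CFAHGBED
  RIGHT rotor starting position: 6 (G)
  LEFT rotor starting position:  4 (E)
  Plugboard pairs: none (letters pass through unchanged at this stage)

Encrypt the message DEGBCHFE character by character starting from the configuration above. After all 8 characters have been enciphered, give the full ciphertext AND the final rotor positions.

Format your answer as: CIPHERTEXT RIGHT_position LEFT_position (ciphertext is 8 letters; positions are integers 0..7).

Char 1 ('D'): step: R->7, L=4; D->plug->D->R->B->L->C->refl->A->L'->A->R'->H->plug->H
Char 2 ('E'): step: R->0, L->5 (L advanced); E->plug->E->R->G->L->G->refl->E->L'->B->R'->B->plug->B
Char 3 ('G'): step: R->1, L=5; G->plug->G->R->E->L->D->refl->H->L'->H->R'->B->plug->B
Char 4 ('B'): step: R->2, L=5; B->plug->B->R->A->L->B->refl->F->L'->D->R'->F->plug->F
Char 5 ('C'): step: R->3, L=5; C->plug->C->R->A->L->B->refl->F->L'->D->R'->B->plug->B
Char 6 ('H'): step: R->4, L=5; H->plug->H->R->G->L->G->refl->E->L'->B->R'->D->plug->D
Char 7 ('F'): step: R->5, L=5; F->plug->F->R->D->L->F->refl->B->L'->A->R'->C->plug->C
Char 8 ('E'): step: R->6, L=5; E->plug->E->R->C->L->A->refl->C->L'->F->R'->H->plug->H
Final: ciphertext=HBBFBDCH, RIGHT=6, LEFT=5

Answer: HBBFBDCH 6 5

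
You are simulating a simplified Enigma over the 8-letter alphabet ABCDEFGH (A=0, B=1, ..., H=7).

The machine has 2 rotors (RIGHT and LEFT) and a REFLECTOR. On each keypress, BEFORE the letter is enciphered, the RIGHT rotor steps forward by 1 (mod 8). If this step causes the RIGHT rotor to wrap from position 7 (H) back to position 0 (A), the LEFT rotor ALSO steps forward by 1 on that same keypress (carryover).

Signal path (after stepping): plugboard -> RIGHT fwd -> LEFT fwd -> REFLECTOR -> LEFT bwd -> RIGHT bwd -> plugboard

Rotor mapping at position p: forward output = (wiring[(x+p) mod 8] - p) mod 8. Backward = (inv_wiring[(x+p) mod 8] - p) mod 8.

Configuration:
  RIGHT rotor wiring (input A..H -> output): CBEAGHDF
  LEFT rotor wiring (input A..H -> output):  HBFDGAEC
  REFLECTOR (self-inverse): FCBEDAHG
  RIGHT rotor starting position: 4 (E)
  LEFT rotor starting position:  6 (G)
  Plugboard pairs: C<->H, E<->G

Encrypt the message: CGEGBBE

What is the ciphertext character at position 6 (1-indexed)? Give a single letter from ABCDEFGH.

Char 1 ('C'): step: R->5, L=6; C->plug->H->R->B->L->E->refl->D->L'->D->R'->G->plug->E
Char 2 ('G'): step: R->6, L=6; G->plug->E->R->G->L->A->refl->F->L'->F->R'->A->plug->A
Char 3 ('E'): step: R->7, L=6; E->plug->G->R->A->L->G->refl->H->L'->E->R'->H->plug->C
Char 4 ('G'): step: R->0, L->7 (L advanced); G->plug->E->R->G->L->B->refl->C->L'->C->R'->A->plug->A
Char 5 ('B'): step: R->1, L=7; B->plug->B->R->D->L->G->refl->H->L'->F->R'->D->plug->D
Char 6 ('B'): step: R->2, L=7; B->plug->B->R->G->L->B->refl->C->L'->C->R'->A->plug->A

A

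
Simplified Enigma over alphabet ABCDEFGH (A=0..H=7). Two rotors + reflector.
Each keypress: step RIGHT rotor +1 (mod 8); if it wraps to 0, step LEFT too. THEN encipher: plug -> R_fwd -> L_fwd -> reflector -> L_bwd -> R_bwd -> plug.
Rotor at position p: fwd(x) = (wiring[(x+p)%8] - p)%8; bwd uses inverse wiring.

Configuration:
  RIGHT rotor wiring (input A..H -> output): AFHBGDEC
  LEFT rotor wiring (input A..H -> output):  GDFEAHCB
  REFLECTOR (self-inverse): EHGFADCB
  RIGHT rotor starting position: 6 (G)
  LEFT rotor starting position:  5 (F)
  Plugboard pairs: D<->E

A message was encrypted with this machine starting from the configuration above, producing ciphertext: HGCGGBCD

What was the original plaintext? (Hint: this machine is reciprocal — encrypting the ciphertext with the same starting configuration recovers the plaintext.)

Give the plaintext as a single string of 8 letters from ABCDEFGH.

Answer: DCDACDAF

Derivation:
Char 1 ('H'): step: R->7, L=5; H->plug->H->R->F->L->A->refl->E->L'->C->R'->E->plug->D
Char 2 ('G'): step: R->0, L->6 (L advanced); G->plug->G->R->E->L->H->refl->B->L'->H->R'->C->plug->C
Char 3 ('C'): step: R->1, L=6; C->plug->C->R->A->L->E->refl->A->L'->C->R'->E->plug->D
Char 4 ('G'): step: R->2, L=6; G->plug->G->R->G->L->C->refl->G->L'->F->R'->A->plug->A
Char 5 ('G'): step: R->3, L=6; G->plug->G->R->C->L->A->refl->E->L'->A->R'->C->plug->C
Char 6 ('B'): step: R->4, L=6; B->plug->B->R->H->L->B->refl->H->L'->E->R'->E->plug->D
Char 7 ('C'): step: R->5, L=6; C->plug->C->R->F->L->G->refl->C->L'->G->R'->A->plug->A
Char 8 ('D'): step: R->6, L=6; D->plug->E->R->B->L->D->refl->F->L'->D->R'->F->plug->F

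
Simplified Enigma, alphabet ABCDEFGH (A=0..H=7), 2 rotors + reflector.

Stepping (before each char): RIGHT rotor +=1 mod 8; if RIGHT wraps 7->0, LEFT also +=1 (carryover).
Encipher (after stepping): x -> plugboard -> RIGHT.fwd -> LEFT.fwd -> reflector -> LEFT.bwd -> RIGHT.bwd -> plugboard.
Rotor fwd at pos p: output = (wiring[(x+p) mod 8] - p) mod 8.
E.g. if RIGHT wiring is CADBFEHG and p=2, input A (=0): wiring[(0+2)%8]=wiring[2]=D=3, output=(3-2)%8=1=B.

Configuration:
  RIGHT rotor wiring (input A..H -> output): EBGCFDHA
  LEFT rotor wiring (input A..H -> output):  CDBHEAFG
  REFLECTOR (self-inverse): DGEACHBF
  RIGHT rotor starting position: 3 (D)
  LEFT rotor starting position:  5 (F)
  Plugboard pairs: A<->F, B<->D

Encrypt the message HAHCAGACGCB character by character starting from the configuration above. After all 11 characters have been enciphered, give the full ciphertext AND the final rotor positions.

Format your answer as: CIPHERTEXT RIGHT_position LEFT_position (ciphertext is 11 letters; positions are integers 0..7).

Char 1 ('H'): step: R->4, L=5; H->plug->H->R->G->L->C->refl->E->L'->F->R'->F->plug->A
Char 2 ('A'): step: R->5, L=5; A->plug->F->R->B->L->A->refl->D->L'->A->R'->H->plug->H
Char 3 ('H'): step: R->6, L=5; H->plug->H->R->F->L->E->refl->C->L'->G->R'->C->plug->C
Char 4 ('C'): step: R->7, L=5; C->plug->C->R->C->L->B->refl->G->L'->E->R'->G->plug->G
Char 5 ('A'): step: R->0, L->6 (L advanced); A->plug->F->R->D->L->F->refl->H->L'->A->R'->H->plug->H
Char 6 ('G'): step: R->1, L=6; G->plug->G->R->H->L->C->refl->E->L'->C->R'->E->plug->E
Char 7 ('A'): step: R->2, L=6; A->plug->F->R->G->L->G->refl->B->L'->F->R'->E->plug->E
Char 8 ('C'): step: R->3, L=6; C->plug->C->R->A->L->H->refl->F->L'->D->R'->H->plug->H
Char 9 ('G'): step: R->4, L=6; G->plug->G->R->C->L->E->refl->C->L'->H->R'->B->plug->D
Char 10 ('C'): step: R->5, L=6; C->plug->C->R->D->L->F->refl->H->L'->A->R'->H->plug->H
Char 11 ('B'): step: R->6, L=6; B->plug->D->R->D->L->F->refl->H->L'->A->R'->E->plug->E
Final: ciphertext=AHCGHEEHDHE, RIGHT=6, LEFT=6

Answer: AHCGHEEHDHE 6 6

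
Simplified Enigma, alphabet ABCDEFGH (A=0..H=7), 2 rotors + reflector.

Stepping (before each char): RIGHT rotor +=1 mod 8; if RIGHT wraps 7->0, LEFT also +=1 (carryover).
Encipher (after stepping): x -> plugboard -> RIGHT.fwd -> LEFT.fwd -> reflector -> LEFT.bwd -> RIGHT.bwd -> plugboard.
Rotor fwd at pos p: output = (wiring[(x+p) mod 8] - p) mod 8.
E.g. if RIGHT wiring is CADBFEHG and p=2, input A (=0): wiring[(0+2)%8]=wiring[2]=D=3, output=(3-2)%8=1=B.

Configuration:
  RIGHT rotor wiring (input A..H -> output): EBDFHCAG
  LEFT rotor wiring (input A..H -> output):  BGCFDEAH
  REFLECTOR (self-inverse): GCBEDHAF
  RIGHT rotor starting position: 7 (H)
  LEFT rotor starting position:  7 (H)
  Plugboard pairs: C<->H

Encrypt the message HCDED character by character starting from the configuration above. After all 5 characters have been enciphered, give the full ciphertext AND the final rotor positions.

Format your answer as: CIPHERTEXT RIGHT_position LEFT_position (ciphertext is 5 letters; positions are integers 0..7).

Char 1 ('H'): step: R->0, L->0 (L advanced); H->plug->C->R->D->L->F->refl->H->L'->H->R'->E->plug->E
Char 2 ('C'): step: R->1, L=0; C->plug->H->R->D->L->F->refl->H->L'->H->R'->F->plug->F
Char 3 ('D'): step: R->2, L=0; D->plug->D->R->A->L->B->refl->C->L'->C->R'->G->plug->G
Char 4 ('E'): step: R->3, L=0; E->plug->E->R->D->L->F->refl->H->L'->H->R'->C->plug->H
Char 5 ('D'): step: R->4, L=0; D->plug->D->R->C->L->C->refl->B->L'->A->R'->E->plug->E
Final: ciphertext=EFGHE, RIGHT=4, LEFT=0

Answer: EFGHE 4 0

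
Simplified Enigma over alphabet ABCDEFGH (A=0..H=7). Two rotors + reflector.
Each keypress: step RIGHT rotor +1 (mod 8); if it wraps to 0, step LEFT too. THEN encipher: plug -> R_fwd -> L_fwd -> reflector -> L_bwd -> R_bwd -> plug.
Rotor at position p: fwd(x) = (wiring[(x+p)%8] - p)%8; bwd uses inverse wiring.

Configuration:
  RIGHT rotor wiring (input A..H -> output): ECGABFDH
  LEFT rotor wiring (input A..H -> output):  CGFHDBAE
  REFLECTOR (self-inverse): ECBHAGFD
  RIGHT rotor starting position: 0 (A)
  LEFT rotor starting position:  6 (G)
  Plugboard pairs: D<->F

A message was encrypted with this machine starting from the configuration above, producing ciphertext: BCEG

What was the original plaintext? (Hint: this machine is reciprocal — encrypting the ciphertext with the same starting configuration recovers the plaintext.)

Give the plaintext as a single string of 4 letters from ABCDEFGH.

Char 1 ('B'): step: R->1, L=6; B->plug->B->R->F->L->B->refl->C->L'->A->R'->D->plug->F
Char 2 ('C'): step: R->2, L=6; C->plug->C->R->H->L->D->refl->H->L'->E->R'->A->plug->A
Char 3 ('E'): step: R->3, L=6; E->plug->E->R->E->L->H->refl->D->L'->H->R'->G->plug->G
Char 4 ('G'): step: R->4, L=6; G->plug->G->R->C->L->E->refl->A->L'->D->R'->D->plug->F

Answer: FAGF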